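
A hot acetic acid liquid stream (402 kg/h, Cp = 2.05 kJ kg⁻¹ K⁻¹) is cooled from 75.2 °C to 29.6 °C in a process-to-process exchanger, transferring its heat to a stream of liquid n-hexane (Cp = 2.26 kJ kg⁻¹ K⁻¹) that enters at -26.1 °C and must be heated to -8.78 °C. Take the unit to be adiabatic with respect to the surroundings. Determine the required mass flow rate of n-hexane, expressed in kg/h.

Heat released by hot stream: Q = 402 × 2.05 × (75.2 − 29.6) = 37579 kJ/h
Energy balance on cold side (adiabatic exchanger): Q = ṁ_c·Cp_c·(T_c,out − T_c,in)
ṁ_c = 37579 / [2.26 × (-8.78 − -26.1)] = 960.04 kg/h

ṁ_c = 960 kg/h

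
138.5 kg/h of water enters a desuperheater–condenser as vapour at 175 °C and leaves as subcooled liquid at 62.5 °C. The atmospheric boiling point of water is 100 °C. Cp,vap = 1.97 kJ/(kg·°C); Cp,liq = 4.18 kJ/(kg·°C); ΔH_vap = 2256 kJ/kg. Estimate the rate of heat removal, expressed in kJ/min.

vapour 175→100 °C: -147.75 kJ/kg
condensation at 100 °C: -2256 kJ/kg
liquid 100→62.5 °C: -156.75 kJ/kg
Δh = -147.75 + -2256 + -156.75 = -2560.5 kJ/kg
Q = ṁ·Δh = 138.5 kg/h × -2560.5 kJ/kg = -354630 kJ/h
|Q| = 98.508 kW = 5910.5 kJ/min

Q_c = 5910 kJ/min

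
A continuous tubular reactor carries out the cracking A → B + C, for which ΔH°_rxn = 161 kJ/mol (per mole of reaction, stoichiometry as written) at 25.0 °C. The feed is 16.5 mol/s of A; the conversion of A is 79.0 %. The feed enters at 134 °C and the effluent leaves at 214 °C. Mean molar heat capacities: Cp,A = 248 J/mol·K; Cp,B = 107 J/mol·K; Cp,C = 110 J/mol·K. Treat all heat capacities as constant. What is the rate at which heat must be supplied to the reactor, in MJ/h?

Q_in = 8460 MJ/h

Extent of reaction ξ = 0.790 × 16.5 = 13.035 mol/s
Reaction term: ξ·ΔH°_rxn = 13.035 × 161 = 2098.6 kJ/s
Sensible, feed 134→25 °C: -446.03 kJ/s
Outlet flows (mol/s): A 3.465, B 13.035, C 13.035
Sensible, products 25→214 °C: 697.02 kJ/s
Q = ΔH = 2349.6 kJ/s = 2349.6 kW
Heat supplied = 8458.6 MJ/h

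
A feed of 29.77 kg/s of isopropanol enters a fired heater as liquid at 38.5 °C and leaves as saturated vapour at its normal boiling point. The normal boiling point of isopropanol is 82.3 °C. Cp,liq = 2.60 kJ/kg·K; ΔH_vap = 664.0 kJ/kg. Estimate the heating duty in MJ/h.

Q = 83400 MJ/h

liquid 38.5→82.3 °C: 113.88 kJ/kg
vaporisation at 82.3 °C: 664 kJ/kg
Δh = 113.88 + 664 = 777.88 kJ/kg
Q = ṁ·Δh = 29.77 kg/s × 777.88 kJ/kg = 23157 kJ/s
|Q| = 23157 kW = 83367 MJ/h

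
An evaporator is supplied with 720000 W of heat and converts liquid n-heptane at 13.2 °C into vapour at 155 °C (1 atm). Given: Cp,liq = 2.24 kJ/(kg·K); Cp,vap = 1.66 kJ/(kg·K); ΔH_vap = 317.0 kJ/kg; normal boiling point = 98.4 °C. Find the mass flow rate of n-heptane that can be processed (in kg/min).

ṁ = 71.8 kg/min

Δh = 2.24×(98.4−13.2) + 317.0 + 1.66×(155−98.4) = 601.8 kJ/kg
Q = 720000 W = 720 kJ/s = 43200 kJ/min
ṁ = Q/Δh = 43200 / 601.8 = 71.784 kg/min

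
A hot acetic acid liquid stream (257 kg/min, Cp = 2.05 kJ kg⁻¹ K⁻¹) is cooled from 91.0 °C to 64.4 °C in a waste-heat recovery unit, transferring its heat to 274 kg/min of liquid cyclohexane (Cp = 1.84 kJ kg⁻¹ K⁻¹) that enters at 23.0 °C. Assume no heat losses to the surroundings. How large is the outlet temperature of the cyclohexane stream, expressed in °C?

Heat released by hot stream: Q = 257 × 2.05 × (91.0 − 64.4) = 14014 kJ/min
Energy balance on cold side (adiabatic exchanger): Q = ṁ_c·Cp_c·(T_c,out − T_c,in)
T_c,out = 23.0 + 14014/(274 × 1.84) = 50.797 °C

T_c,out = 50.8 °C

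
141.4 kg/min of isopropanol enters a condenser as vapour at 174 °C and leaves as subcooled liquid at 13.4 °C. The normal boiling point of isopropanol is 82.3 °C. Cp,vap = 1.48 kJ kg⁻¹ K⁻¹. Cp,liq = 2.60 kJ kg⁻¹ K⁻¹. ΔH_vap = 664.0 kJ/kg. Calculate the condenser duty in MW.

Q_c = 2.31 MW

vapour 174→82.3 °C: -135.72 kJ/kg
condensation at 82.3 °C: -664 kJ/kg
liquid 82.3→13.4 °C: -179.14 kJ/kg
Δh = -135.72 + -664 + -179.14 = -978.86 kJ/kg
Q = ṁ·Δh = 141.4 kg/min × -978.86 kJ/kg = -138410 kJ/min
|Q| = 2306.8 kW = 2.3068 MW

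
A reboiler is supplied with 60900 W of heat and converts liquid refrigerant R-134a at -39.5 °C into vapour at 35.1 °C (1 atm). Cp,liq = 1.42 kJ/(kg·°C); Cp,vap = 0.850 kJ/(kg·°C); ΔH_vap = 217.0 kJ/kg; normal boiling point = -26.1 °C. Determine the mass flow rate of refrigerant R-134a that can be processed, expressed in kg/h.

Δh = 1.42×(-26.1−-39.5) + 217.0 + 0.850×(35.1−-26.1) = 288.05 kJ/kg
Q = 60900 W = 60.9 kJ/s = 219240 kJ/h
ṁ = Q/Δh = 219240 / 288.05 = 761.12 kg/h

ṁ = 761 kg/h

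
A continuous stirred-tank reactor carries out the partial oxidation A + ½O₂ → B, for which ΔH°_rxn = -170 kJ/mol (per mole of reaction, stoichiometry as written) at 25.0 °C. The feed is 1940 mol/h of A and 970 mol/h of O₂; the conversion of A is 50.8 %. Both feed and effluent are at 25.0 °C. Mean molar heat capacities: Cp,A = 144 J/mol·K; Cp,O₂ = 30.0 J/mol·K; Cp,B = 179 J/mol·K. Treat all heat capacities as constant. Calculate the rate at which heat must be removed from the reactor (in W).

Extent of reaction ξ = 0.508 × 1940 = 985.52 mol/h
Reaction term: ξ·ΔH°_rxn = 985.52 × -170 = -167540 kJ/h
Q = ΔH = -167540 kJ/h = -46.538 kW
Heat removed = 46538 W

Q_out = 46500 W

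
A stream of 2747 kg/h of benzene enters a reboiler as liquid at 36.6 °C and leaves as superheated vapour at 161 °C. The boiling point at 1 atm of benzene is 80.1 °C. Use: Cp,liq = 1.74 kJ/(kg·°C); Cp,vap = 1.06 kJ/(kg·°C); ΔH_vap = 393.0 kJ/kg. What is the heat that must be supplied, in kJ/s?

liquid 36.6→80.1 °C: 75.69 kJ/kg
vaporisation at 80.1 °C: 393 kJ/kg
vapour 80.1→161 °C: 85.754 kJ/kg
Δh = 75.69 + 393 + 85.754 = 554.44 kJ/kg
Q = ṁ·Δh = 2747 kg/h × 554.44 kJ/kg = 1.5231e+06 kJ/h
|Q| = 423.07 kW

Q = 423 kJ/s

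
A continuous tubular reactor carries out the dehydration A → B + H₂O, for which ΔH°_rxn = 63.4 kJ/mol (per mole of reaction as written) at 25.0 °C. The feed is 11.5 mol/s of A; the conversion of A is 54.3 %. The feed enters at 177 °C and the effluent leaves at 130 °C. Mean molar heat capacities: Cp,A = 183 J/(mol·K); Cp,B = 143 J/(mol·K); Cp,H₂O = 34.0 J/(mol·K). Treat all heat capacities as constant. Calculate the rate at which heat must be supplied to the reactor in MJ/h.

Extent of reaction ξ = 0.543 × 11.5 = 6.2445 mol/s
Reaction term: ξ·ΔH°_rxn = 6.2445 × 63.4 = 395.9 kJ/s
Sensible, feed 177→25 °C: -319.88 kJ/s
Outlet flows (mol/s): A 5.2555, B 6.2445, H₂O 6.2445
Sensible, products 25→130 °C: 217.04 kJ/s
Q = ΔH = 293.06 kJ/s = 293.06 kW
Heat supplied = 1055 MJ/h

Q_in = 1060 MJ/h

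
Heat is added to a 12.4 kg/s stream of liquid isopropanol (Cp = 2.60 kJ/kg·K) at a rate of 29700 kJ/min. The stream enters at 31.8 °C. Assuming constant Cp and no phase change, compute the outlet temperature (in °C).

Q = 29700 kJ/min = 495 kJ/s
ΔT = Q/(ṁ·Cp) = 495/(12.4×2.60) = 15.354 K
T_out = 31.8 + 15.354 = 47.154 °C

T_out = 47.2 °C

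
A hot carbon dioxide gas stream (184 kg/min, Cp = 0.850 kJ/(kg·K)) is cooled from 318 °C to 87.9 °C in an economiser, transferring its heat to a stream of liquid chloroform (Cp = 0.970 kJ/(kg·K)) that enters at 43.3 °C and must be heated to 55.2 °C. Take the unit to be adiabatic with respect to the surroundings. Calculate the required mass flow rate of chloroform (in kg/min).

ṁ_c = 3120 kg/min

Heat released by hot stream: Q = 184 × 0.850 × (318 − 87.9) = 35988 kJ/min
Energy balance on cold side (adiabatic exchanger): Q = ṁ_c·Cp_c·(T_c,out − T_c,in)
ṁ_c = 35988 / [0.970 × (55.2 − 43.3)] = 3117.7 kg/min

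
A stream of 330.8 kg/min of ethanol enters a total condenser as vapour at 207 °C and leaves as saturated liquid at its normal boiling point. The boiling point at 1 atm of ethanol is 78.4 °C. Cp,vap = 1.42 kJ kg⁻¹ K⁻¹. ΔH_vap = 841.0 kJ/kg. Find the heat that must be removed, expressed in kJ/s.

Q_c = 5640 kJ/s

vapour 207→78.4 °C: -182.61 kJ/kg
condensation at 78.4 °C: -841 kJ/kg
Δh = -182.61 + -841 = -1023.6 kJ/kg
Q = ṁ·Δh = 330.8 kg/min × -1023.6 kJ/kg = -338610 kJ/min
|Q| = 5643.5 kW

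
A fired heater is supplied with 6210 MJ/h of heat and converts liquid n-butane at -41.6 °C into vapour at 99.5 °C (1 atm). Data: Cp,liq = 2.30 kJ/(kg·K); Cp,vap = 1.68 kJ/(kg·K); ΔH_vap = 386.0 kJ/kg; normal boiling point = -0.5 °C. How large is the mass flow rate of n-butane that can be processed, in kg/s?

Δh = 2.30×(-0.5−-41.6) + 386.0 + 1.68×(99.5−-0.5) = 648.53 kJ/kg
Q = 6210 MJ/h = 1725 kJ/s = 1725 kJ/s
ṁ = Q/Δh = 1725 / 648.53 = 2.6599 kg/s

ṁ = 2.66 kg/s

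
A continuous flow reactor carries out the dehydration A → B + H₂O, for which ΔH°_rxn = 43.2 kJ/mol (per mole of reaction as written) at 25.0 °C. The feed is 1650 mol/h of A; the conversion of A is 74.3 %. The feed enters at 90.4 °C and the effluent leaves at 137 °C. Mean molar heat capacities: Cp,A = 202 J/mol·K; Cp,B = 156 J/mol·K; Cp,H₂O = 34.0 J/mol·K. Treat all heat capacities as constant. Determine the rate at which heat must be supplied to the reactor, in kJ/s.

Extent of reaction ξ = 0.743 × 1650 = 1226 mol/h
Reaction term: ξ·ΔH°_rxn = 1226 × 43.2 = 52961 kJ/h
Sensible, feed 90.4→25 °C: -21798 kJ/h
Outlet flows (mol/h): A 424.05, B 1226, H₂O 1226
Sensible, products 25→137 °C: 35682 kJ/h
Q = ΔH = 66845 kJ/h = 18.568 kW
Heat supplied = 18.568 kJ/s

Q_in = 18.6 kJ/s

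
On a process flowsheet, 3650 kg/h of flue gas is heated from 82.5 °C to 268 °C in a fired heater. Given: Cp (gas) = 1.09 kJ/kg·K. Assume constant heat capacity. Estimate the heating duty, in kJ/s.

Q = ṁ·Cp·ΔT = 3650 × 1.09 × (268 − 82.5) = 738010 kJ/h
Converting: 738010 / 3600 s = 205 kW

Q = 205 kJ/s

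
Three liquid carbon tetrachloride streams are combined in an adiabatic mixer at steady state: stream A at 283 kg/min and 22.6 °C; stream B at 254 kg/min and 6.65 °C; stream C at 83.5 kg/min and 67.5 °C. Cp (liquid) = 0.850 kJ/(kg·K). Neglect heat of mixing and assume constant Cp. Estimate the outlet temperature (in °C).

Energy balance with Q = 0: Σ ṁᵢCp,ᵢ(T_out − Tᵢ) = 0
Σ ṁᵢCp,ᵢTᵢ = 283×0.850×22.6 + 254×0.850×6.65 + 83.5×0.850×67.5 = 11663
Σ ṁᵢCp,ᵢ = 283×0.850 + 254×0.850 + 83.5×0.850 = 527.42
T_out = 11663 / 527.42 = 22.113 °C

T_out = 22.1 °C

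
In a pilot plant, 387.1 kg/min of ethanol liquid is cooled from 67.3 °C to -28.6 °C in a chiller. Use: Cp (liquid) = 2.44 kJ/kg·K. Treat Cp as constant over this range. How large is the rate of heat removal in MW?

Q = ṁ·Cp·ΔT = 387.1 × 2.44 × (-28.6 − 67.3) = -90580 kJ/min
Converting: 90580 / 60 s = 1509.7 kW
Cooling duty = 1.5097 MW

Q_c = 1.51 MW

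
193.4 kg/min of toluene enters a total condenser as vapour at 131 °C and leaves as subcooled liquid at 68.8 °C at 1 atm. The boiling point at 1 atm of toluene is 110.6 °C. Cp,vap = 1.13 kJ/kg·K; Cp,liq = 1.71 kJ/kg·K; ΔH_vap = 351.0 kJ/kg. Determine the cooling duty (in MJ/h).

vapour 131→110.6 °C: -23.052 kJ/kg
condensation at 110.6 °C: -351 kJ/kg
liquid 110.6→68.8 °C: -71.478 kJ/kg
Δh = -23.052 + -351 + -71.478 = -445.53 kJ/kg
Q = ṁ·Δh = 193.4 kg/min × -445.53 kJ/kg = -86166 kJ/min
|Q| = 1436.1 kW = 5169.9 MJ/h

Q_c = 5170 MJ/h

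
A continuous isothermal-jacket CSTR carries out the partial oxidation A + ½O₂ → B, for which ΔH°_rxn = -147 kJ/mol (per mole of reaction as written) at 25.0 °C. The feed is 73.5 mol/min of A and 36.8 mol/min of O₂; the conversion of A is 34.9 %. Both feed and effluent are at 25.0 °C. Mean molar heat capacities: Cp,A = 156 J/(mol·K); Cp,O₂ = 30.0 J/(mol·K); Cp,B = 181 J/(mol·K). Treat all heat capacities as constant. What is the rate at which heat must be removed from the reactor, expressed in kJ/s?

Q_out = 62.8 kJ/s

Extent of reaction ξ = 0.349 × 73.5 = 25.651 mol/min
Reaction term: ξ·ΔH°_rxn = 25.651 × -147 = -3770.8 kJ/min
Q = ΔH = -3770.8 kJ/min = -62.846 kW
Heat removed = 62.846 kJ/s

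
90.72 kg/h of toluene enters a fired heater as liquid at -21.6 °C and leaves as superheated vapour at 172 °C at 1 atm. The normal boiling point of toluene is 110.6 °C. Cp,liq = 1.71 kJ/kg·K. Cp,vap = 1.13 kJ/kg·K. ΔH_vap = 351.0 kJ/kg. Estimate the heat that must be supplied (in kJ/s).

liquid -21.6→110.6 °C: 226.06 kJ/kg
vaporisation at 110.6 °C: 351 kJ/kg
vapour 110.6→172 °C: 69.382 kJ/kg
Δh = 226.06 + 351 + 69.382 = 646.44 kJ/kg
Q = ṁ·Δh = 90.72 kg/h × 646.44 kJ/kg = 58645 kJ/h
|Q| = 16.29 kW

Q = 16.3 kJ/s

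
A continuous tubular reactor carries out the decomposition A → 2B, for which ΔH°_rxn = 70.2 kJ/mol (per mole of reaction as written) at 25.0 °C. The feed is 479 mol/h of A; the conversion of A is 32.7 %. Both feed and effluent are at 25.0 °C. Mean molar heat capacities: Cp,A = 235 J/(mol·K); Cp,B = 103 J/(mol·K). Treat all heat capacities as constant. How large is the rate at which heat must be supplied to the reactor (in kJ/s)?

Extent of reaction ξ = 0.327 × 479 = 156.63 mol/h
Reaction term: ξ·ΔH°_rxn = 156.63 × 70.2 = 10996 kJ/h
Q = ΔH = 10996 kJ/h = 3.0543 kW
Heat supplied = 3.0543 kJ/s

Q_in = 3.05 kJ/s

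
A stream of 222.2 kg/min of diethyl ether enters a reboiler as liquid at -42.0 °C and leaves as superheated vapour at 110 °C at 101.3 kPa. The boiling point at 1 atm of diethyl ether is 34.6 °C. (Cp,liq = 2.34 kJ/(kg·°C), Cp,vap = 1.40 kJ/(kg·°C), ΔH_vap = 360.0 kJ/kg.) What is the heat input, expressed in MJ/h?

liquid -42.0→34.6 °C: 179.24 kJ/kg
vaporisation at 34.6 °C: 360 kJ/kg
vapour 34.6→110 °C: 105.56 kJ/kg
Δh = 179.24 + 360 + 105.56 = 644.8 kJ/kg
Q = ṁ·Δh = 222.2 kg/min × 644.8 kJ/kg = 143280 kJ/min
|Q| = 2387.9 kW = 8596.5 MJ/h

Q = 8600 MJ/h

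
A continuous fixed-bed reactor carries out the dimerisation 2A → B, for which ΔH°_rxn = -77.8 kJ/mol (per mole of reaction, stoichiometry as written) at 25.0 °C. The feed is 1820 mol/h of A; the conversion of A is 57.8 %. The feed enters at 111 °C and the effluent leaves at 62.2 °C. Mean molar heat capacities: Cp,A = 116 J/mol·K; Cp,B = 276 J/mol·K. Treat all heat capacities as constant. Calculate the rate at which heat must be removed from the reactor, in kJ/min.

Q_out = 839 kJ/min

Extent of reaction ξ = 0.578 × 1820 / 2 = 525.98 mol/h
Reaction term: ξ·ΔH°_rxn = 525.98 × -77.8 = -40921 kJ/h
Sensible, feed 111→25 °C: -18156 kJ/h
Outlet flows (mol/h): A 768.04, B 525.98
Sensible, products 25→62.2 °C: 8714.6 kJ/h
Q = ΔH = -50363 kJ/h = -13.99 kW
Heat removed = 839.38 kJ/min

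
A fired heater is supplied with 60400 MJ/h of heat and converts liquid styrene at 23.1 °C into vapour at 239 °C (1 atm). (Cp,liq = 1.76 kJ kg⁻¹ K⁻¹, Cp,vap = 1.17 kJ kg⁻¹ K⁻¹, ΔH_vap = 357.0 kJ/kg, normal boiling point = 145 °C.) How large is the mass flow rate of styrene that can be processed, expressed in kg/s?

ṁ = 24.6 kg/s

Δh = 1.76×(145−23.1) + 357.0 + 1.17×(239−145) = 681.52 kJ/kg
Q = 60400 MJ/h = 16778 kJ/s = 16778 kJ/s
ṁ = Q/Δh = 16778 / 681.52 = 24.618 kg/s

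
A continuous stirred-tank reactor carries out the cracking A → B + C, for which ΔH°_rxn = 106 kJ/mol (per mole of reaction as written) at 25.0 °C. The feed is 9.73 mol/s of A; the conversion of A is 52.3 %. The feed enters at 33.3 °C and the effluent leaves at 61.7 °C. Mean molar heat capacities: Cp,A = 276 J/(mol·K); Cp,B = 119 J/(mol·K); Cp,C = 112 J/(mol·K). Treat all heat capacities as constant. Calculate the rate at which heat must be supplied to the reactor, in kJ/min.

Extent of reaction ξ = 0.523 × 9.73 = 5.0888 mol/s
Reaction term: ξ·ΔH°_rxn = 5.0888 × 106 = 539.41 kJ/s
Sensible, feed 33.3→25 °C: -22.289 kJ/s
Outlet flows (mol/s): A 4.6412, B 5.0888, C 5.0888
Sensible, products 25→61.7 °C: 90.153 kJ/s
Q = ΔH = 607.28 kJ/s = 607.28 kW
Heat supplied = 36437 kJ/min

Q_in = 36400 kJ/min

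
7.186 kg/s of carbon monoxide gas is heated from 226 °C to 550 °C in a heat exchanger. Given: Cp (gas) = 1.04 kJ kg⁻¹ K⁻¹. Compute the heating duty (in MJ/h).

Q = ṁ·Cp·ΔT = 7.186 × 1.04 × (550 − 226) = 2421.4 kJ/s
Heating duty = 8717 MJ/h

Q = 8720 MJ/h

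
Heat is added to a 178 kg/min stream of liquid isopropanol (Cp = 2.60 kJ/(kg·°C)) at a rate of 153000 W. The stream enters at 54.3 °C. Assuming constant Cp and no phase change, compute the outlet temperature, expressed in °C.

T_out = 74.1 °C

Q = 153000 W = 9180 kJ/min
ΔT = Q/(ṁ·Cp) = 9180/(178×2.60) = 19.836 K
T_out = 54.3 + 19.836 = 74.136 °C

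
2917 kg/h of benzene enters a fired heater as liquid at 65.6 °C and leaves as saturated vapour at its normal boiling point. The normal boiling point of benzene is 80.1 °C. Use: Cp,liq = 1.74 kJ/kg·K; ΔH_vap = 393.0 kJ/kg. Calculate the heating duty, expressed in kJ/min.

liquid 65.6→80.1 °C: 25.23 kJ/kg
vaporisation at 80.1 °C: 393 kJ/kg
Δh = 25.23 + 393 = 418.23 kJ/kg
Q = ṁ·Δh = 2917 kg/h × 418.23 kJ/kg = 1.22e+06 kJ/h
|Q| = 338.88 kW = 20333 kJ/min

Q = 20300 kJ/min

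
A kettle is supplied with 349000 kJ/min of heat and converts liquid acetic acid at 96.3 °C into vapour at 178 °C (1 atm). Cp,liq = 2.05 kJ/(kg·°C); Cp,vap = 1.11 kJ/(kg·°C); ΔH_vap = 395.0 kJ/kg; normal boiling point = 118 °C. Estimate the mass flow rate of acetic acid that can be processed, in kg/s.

Δh = 2.05×(118−96.3) + 395.0 + 1.11×(178−118) = 506.09 kJ/kg
Q = 349000 kJ/min = 5816.7 kJ/s = 5816.7 kJ/s
ṁ = Q/Δh = 5816.7 / 506.09 = 11.493 kg/s

ṁ = 11.5 kg/s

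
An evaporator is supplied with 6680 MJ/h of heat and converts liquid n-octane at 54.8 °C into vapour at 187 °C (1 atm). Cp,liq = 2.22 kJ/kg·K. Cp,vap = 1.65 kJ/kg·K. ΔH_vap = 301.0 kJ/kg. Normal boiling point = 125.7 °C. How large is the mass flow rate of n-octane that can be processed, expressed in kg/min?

Δh = 2.22×(125.7−54.8) + 301.0 + 1.65×(187−125.7) = 559.54 kJ/kg
Q = 6680 MJ/h = 1855.6 kJ/s = 111330 kJ/min
ṁ = Q/Δh = 111330 / 559.54 = 198.97 kg/min

ṁ = 199 kg/min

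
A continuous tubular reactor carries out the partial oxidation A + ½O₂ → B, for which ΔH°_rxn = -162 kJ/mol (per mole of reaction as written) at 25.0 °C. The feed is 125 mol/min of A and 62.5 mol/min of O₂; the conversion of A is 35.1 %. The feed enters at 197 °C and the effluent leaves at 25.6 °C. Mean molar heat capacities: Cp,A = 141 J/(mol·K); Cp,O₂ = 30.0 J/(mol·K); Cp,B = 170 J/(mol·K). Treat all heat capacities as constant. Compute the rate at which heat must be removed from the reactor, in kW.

Extent of reaction ξ = 0.351 × 125 = 43.875 mol/min
Reaction term: ξ·ΔH°_rxn = 43.875 × -162 = -7107.8 kJ/min
Sensible, feed 197→25 °C: -3354 kJ/min
Outlet flows (mol/min): A 81.125, O₂ 40.562, B 43.875
Sensible, products 25→25.6 °C: 12.069 kJ/min
Q = ΔH = -10450 kJ/min = -174.16 kW
Heat removed = 174.16 kW

Q_out = 174 kW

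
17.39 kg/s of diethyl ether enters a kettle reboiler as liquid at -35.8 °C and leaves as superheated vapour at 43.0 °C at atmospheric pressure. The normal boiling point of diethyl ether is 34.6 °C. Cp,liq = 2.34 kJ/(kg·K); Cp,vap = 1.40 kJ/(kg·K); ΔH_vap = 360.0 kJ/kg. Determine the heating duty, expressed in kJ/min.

Q = 560000 kJ/min

liquid -35.8→34.6 °C: 164.74 kJ/kg
vaporisation at 34.6 °C: 360 kJ/kg
vapour 34.6→43.0 °C: 11.76 kJ/kg
Δh = 164.74 + 360 + 11.76 = 536.5 kJ/kg
Q = ṁ·Δh = 17.39 kg/s × 536.5 kJ/kg = 9329.7 kJ/s
|Q| = 9329.7 kW = 559780 kJ/min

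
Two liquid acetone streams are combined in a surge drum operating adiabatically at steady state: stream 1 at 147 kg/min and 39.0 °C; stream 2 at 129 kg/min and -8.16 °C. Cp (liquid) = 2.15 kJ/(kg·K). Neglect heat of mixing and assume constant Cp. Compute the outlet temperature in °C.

T_out = 17.0 °C

Energy balance with Q = 0: Σ ṁᵢCp,ᵢ(T_out − Tᵢ) = 0
Σ ṁᵢCp,ᵢTᵢ = 147×2.15×39.0 + 129×2.15×-8.16 = 10063
Σ ṁᵢCp,ᵢ = 147×2.15 + 129×2.15 = 593.4
T_out = 10063 / 593.4 = 16.958 °C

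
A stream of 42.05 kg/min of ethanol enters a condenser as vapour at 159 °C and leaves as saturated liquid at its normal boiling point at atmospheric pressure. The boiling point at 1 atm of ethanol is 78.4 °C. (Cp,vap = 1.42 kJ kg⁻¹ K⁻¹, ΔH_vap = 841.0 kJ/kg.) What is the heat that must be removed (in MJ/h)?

Q_c = 2410 MJ/h

vapour 159→78.4 °C: -114.45 kJ/kg
condensation at 78.4 °C: -841 kJ/kg
Δh = -114.45 + -841 = -955.45 kJ/kg
Q = ṁ·Δh = 42.05 kg/min × -955.45 kJ/kg = -40177 kJ/min
|Q| = 669.61 kW = 2410.6 MJ/h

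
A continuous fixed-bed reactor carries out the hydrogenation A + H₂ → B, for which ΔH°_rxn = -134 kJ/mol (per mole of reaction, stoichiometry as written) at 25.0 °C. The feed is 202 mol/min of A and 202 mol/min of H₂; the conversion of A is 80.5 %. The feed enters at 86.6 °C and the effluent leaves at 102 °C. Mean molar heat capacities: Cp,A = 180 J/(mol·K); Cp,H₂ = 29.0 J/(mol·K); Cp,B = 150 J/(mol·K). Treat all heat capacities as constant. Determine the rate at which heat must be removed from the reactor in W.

Q_out = 365000 W

Extent of reaction ξ = 0.805 × 202 = 162.61 mol/min
Reaction term: ξ·ΔH°_rxn = 162.61 × -134 = -21790 kJ/min
Sensible, feed 86.6→25 °C: -2600.6 kJ/min
Outlet flows (mol/min): A 39.39, H₂ 39.39, B 162.61
Sensible, products 25→102 °C: 2512 kJ/min
Q = ΔH = -21878 kJ/min = -364.64 kW
Heat removed = 364640 W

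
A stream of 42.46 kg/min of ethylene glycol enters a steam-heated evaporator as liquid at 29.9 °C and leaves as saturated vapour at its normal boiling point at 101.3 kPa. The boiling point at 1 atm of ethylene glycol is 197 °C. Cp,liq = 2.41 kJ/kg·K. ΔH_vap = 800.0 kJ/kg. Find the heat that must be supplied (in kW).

Q = 851 kW

liquid 29.9→197 °C: 402.71 kJ/kg
vaporisation at 197 °C: 800 kJ/kg
Δh = 402.71 + 800 = 1202.7 kJ/kg
Q = ṁ·Δh = 42.46 kg/min × 1202.7 kJ/kg = 51067 kJ/min
|Q| = 851.12 kW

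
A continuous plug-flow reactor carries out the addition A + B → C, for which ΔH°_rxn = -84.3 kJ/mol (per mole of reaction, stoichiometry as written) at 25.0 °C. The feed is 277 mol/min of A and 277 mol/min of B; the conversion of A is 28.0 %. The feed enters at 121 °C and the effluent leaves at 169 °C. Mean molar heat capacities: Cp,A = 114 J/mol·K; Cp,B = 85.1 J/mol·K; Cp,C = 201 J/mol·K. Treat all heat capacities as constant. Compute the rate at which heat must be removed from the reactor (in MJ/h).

Extent of reaction ξ = 0.280 × 277 = 77.56 mol/min
Reaction term: ξ·ΔH°_rxn = 77.56 × -84.3 = -6538.3 kJ/min
Sensible, feed 121→25 °C: -5294.5 kJ/min
Outlet flows (mol/min): A 199.44, B 199.44, C 77.56
Sensible, products 25→169 °C: 7962.9 kJ/min
Q = ΔH = -3869.9 kJ/min = -64.498 kW
Heat removed = 232.19 MJ/h

Q_out = 232 MJ/h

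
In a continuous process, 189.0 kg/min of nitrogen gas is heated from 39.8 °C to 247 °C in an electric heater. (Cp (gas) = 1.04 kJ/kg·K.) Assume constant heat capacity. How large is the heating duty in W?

Q = 679000 W

Q = ṁ·Cp·ΔT = 189.0 × 1.04 × (247 − 39.8) = 40727 kJ/min
Converting: 40727 / 60 s = 678.79 kW
Heating duty = 678790 W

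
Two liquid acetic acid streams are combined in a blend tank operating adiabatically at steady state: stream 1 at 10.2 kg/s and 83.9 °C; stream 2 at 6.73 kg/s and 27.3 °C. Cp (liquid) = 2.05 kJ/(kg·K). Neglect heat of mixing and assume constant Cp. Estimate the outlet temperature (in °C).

T_out = 61.4 °C

No heat crosses the boundary, so H_out = H_in.
Σ ṁᵢCp,ᵢTᵢ = 10.2×2.05×83.9 + 6.73×2.05×27.3 = 2131
Σ ṁᵢCp,ᵢ = 10.2×2.05 + 6.73×2.05 = 34.706
T_out = 2131 / 34.706 = 61.4 °C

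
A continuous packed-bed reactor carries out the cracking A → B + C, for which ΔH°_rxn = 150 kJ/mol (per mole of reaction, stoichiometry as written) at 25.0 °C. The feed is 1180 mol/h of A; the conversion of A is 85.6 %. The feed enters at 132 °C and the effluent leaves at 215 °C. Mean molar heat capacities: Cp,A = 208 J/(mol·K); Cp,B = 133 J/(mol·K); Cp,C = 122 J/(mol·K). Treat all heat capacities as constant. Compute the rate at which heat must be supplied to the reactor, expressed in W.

Q_in = 50300 W

Extent of reaction ξ = 0.856 × 1180 = 1010.1 mol/h
Reaction term: ξ·ΔH°_rxn = 1010.1 × 150 = 151510 kJ/h
Sensible, feed 132→25 °C: -26262 kJ/h
Outlet flows (mol/h): A 169.92, B 1010.1, C 1010.1
Sensible, products 25→215 °C: 55654 kJ/h
Q = ΔH = 180900 kJ/h = 50.251 kW
Heat supplied = 50251 W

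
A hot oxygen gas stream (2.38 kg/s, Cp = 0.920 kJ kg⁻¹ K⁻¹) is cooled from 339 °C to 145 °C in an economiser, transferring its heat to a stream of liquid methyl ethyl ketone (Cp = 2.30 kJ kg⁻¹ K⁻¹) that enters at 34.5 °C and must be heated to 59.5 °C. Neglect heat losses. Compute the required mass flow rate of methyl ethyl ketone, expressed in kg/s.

Heat released by hot stream: Q = 2.38 × 0.920 × (339 − 145) = 424.78 kJ/s
Energy balance on cold side (adiabatic exchanger): Q = ṁ_c·Cp_c·(T_c,out − T_c,in)
ṁ_c = 424.78 / [2.30 × (59.5 − 34.5)] = 7.3875 kg/s

ṁ_c = 7.39 kg/s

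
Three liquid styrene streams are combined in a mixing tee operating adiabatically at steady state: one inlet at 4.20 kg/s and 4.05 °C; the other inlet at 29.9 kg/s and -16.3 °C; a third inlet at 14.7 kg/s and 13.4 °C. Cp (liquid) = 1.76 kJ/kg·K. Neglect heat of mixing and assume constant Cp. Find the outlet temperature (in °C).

Energy balance with Q = 0: Σ ṁᵢCp,ᵢ(T_out − Tᵢ) = 0
Σ ṁᵢCp,ᵢTᵢ = 4.20×1.76×4.05 + 29.9×1.76×-16.3 + 14.7×1.76×13.4 = -481.15
Σ ṁᵢCp,ᵢ = 4.20×1.76 + 29.9×1.76 + 14.7×1.76 = 85.888
T_out = -481.15 / 85.888 = -5.602 °C

T_out = -5.60 °C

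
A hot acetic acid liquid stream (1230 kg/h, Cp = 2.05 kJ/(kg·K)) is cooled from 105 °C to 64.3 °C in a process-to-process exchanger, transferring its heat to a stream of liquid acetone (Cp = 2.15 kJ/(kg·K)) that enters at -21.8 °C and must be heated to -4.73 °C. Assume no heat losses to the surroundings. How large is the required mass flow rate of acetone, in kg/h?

Heat released by hot stream: Q = 1230 × 2.05 × (105 − 64.3) = 102630 kJ/h
Energy balance on cold side (adiabatic exchanger): Q = ṁ_c·Cp_c·(T_c,out − T_c,in)
ṁ_c = 102630 / [2.15 × (-4.73 − -21.8)] = 2796.3 kg/h

ṁ_c = 2800 kg/h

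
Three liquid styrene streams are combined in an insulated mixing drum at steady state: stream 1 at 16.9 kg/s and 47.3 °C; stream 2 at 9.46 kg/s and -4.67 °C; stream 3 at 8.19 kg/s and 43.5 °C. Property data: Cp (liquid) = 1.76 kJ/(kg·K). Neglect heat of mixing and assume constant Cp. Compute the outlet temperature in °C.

T_out = 32.2 °C

No heat crosses the boundary, so H_out = H_in.
Σ ṁᵢCp,ᵢTᵢ = 16.9×1.76×47.3 + 9.46×1.76×-4.67 + 8.19×1.76×43.5 = 1956.2
Σ ṁᵢCp,ᵢ = 16.9×1.76 + 9.46×1.76 + 8.19×1.76 = 60.808
T_out = 1956.2 / 60.808 = 32.17 °C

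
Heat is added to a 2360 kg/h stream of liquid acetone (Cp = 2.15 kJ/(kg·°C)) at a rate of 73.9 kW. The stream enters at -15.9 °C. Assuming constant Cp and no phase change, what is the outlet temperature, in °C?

Q = 73.9 kW = 266040 kJ/h
ΔT = Q/(ṁ·Cp) = 266040/(2360×2.15) = 52.432 K
T_out = -15.9 + 52.432 = 36.532 °C

T_out = 36.5 °C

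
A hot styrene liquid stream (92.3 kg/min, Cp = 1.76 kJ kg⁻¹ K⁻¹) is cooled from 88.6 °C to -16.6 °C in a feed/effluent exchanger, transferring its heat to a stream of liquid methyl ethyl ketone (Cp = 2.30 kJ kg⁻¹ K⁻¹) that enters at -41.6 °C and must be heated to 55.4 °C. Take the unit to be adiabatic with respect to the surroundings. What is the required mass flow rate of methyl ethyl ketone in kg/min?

ṁ_c = 76.6 kg/min

Heat released by hot stream: Q = 92.3 × 1.76 × (88.6 − -16.6) = 17090 kJ/min
Energy balance on cold side (adiabatic exchanger): Q = ṁ_c·Cp_c·(T_c,out − T_c,in)
ṁ_c = 17090 / [2.30 × (55.4 − -41.6)] = 76.6 kg/min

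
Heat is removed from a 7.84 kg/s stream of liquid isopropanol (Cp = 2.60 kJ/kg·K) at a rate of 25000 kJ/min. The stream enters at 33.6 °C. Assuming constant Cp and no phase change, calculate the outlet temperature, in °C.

T_out = 13.2 °C

Q = 25000 kJ/min = 416.67 kJ/s
ΔT = Q/(ṁ·Cp) = 416.67/(7.84×2.60) = 20.441 K
T_out = 33.6 − 20.441 = 13.159 °C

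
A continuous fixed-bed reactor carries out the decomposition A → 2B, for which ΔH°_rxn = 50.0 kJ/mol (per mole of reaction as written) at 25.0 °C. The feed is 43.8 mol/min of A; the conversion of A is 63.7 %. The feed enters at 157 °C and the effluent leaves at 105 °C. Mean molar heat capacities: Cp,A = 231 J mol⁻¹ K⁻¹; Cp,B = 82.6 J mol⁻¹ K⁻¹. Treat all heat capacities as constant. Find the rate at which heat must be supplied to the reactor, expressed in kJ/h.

Extent of reaction ξ = 0.637 × 43.8 = 27.901 mol/min
Reaction term: ξ·ΔH°_rxn = 27.901 × 50.0 = 1395 kJ/min
Sensible, feed 157→25 °C: -1335.5 kJ/min
Outlet flows (mol/min): A 15.899, B 55.801
Sensible, products 25→105 °C: 662.56 kJ/min
Q = ΔH = 722.04 kJ/min = 12.034 kW
Heat supplied = 43322 kJ/h

Q_in = 43300 kJ/h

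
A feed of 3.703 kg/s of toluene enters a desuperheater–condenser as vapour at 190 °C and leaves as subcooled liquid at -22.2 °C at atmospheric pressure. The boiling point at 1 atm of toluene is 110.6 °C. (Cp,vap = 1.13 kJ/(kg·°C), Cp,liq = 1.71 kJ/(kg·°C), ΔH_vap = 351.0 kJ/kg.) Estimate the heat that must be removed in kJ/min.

Q_c = 148000 kJ/min

vapour 190→110.6 °C: -89.722 kJ/kg
condensation at 110.6 °C: -351 kJ/kg
liquid 110.6→-22.2 °C: -227.09 kJ/kg
Δh = -89.722 + -351 + -227.09 = -667.81 kJ/kg
Q = ṁ·Δh = 3.703 kg/s × -667.81 kJ/kg = -2472.9 kJ/s
|Q| = 2472.9 kW = 148370 kJ/min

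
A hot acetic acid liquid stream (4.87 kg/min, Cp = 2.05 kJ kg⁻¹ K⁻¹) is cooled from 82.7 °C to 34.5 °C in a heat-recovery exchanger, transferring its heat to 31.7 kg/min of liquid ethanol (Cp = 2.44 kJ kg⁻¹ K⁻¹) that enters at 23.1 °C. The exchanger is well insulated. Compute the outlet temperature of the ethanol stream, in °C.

Heat released by hot stream: Q = 4.87 × 2.05 × (82.7 − 34.5) = 481.2 kJ/min
Energy balance on cold side (adiabatic exchanger): Q = ṁ_c·Cp_c·(T_c,out − T_c,in)
T_c,out = 23.1 + 481.2/(31.7 × 2.44) = 29.321 °C

T_c,out = 29.3 °C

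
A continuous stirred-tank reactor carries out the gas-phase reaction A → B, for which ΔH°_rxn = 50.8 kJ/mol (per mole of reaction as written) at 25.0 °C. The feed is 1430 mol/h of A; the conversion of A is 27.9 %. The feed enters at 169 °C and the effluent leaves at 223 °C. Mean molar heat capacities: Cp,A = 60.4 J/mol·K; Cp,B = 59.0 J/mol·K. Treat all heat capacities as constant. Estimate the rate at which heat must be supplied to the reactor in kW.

Extent of reaction ξ = 0.279 × 1430 = 398.97 mol/h
Reaction term: ξ·ΔH°_rxn = 398.97 × 50.8 = 20268 kJ/h
Sensible, feed 169→25 °C: -12438 kJ/h
Outlet flows (mol/h): A 1031, B 398.97
Sensible, products 25→223 °C: 16991 kJ/h
Q = ΔH = 24821 kJ/h = 6.8948 kW
Heat supplied = 6.8948 kW

Q_in = 6.89 kW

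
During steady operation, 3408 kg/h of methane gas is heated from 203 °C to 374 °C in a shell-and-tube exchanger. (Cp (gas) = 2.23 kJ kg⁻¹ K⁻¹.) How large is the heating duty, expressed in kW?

Q = ṁ·Cp·ΔT = 3408 × 2.23 × (374 − 203) = 1.2996e+06 kJ/h
Converting: 1.2996e+06 / 3600 s = 360.99 kW

Q = 361 kW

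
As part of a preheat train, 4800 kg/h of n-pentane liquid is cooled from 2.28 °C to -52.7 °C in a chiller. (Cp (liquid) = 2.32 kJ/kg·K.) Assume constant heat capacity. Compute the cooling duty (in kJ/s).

Q_c = 170 kJ/s

Q = ṁ·Cp·ΔT = 4800 × 2.32 × (-52.7 − 2.28) = -612260 kJ/h
Converting: 612260 / 3600 s = 170.07 kW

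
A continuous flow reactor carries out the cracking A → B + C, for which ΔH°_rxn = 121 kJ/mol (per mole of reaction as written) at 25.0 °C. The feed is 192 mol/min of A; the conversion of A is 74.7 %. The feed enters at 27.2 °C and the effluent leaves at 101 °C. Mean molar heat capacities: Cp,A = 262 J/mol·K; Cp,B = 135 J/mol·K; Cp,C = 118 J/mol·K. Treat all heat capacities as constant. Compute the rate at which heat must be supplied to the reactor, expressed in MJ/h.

Q_in = 1260 MJ/h

Extent of reaction ξ = 0.747 × 192 = 143.42 mol/min
Reaction term: ξ·ΔH°_rxn = 143.42 × 121 = 17354 kJ/min
Sensible, feed 27.2→25 °C: -110.67 kJ/min
Outlet flows (mol/min): A 48.576, B 143.42, C 143.42
Sensible, products 25→101 °C: 3725 kJ/min
Q = ΔH = 20969 kJ/min = 349.48 kW
Heat supplied = 1258.1 MJ/h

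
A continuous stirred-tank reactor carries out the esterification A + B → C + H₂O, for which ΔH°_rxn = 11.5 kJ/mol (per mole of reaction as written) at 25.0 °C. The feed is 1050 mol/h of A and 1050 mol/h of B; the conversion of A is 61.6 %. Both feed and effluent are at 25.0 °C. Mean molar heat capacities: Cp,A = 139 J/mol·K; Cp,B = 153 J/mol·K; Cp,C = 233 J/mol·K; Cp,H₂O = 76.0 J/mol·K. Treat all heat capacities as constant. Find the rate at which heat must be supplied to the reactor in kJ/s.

Extent of reaction ξ = 0.616 × 1050 = 646.8 mol/h
Reaction term: ξ·ΔH°_rxn = 646.8 × 11.5 = 7438.2 kJ/h
Q = ΔH = 7438.2 kJ/h = 2.0662 kW
Heat supplied = 2.0662 kJ/s

Q_in = 2.07 kJ/s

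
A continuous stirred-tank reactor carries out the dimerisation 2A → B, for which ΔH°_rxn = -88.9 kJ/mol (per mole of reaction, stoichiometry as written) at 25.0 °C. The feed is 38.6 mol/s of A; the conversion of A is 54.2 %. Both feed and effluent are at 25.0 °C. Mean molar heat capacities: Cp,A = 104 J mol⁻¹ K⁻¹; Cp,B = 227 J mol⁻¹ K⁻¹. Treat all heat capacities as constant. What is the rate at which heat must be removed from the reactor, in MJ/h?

Q_out = 3350 MJ/h

Extent of reaction ξ = 0.542 × 38.6 / 2 = 10.461 mol/s
Reaction term: ξ·ΔH°_rxn = 10.461 × -88.9 = -929.95 kJ/s
Q = ΔH = -929.95 kJ/s = -929.95 kW
Heat removed = 3347.8 MJ/h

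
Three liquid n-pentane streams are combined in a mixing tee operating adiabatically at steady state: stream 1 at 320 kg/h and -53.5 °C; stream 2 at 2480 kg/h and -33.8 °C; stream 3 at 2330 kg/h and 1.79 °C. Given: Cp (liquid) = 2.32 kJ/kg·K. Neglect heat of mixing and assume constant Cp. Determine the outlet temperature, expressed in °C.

T_out = -18.9 °C

No heat crosses the boundary, so H_out = H_in.
T_out = Σ ṁᵢCp,ᵢTᵢ / Σ ṁᵢCp,ᵢ
      = -224510 / 11902 = -18.864 °C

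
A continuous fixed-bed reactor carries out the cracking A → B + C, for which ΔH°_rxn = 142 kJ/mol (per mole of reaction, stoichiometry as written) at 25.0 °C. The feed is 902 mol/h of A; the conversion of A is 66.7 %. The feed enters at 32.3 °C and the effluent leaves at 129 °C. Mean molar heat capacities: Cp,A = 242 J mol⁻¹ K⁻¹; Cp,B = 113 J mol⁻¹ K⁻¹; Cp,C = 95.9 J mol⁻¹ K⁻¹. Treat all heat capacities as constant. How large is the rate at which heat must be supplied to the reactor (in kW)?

Q_in = 29.0 kW

Extent of reaction ξ = 0.667 × 902 = 601.63 mol/h
Reaction term: ξ·ΔH°_rxn = 601.63 × 142 = 85432 kJ/h
Sensible, feed 32.3→25 °C: -1593.5 kJ/h
Outlet flows (mol/h): A 300.37, B 601.63, C 601.63
Sensible, products 25→129 °C: 20630 kJ/h
Q = ΔH = 104470 kJ/h = 29.019 kW
Heat supplied = 29.019 kW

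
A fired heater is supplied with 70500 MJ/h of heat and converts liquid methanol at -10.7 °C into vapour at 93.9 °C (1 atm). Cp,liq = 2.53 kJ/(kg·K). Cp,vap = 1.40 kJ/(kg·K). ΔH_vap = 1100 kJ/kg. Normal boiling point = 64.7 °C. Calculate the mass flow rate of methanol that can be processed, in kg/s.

ṁ = 14.7 kg/s

Δh = 2.53×(64.7−-10.7) + 1100 + 1.40×(93.9−64.7) = 1331.6 kJ/kg
Q = 70500 MJ/h = 19583 kJ/s = 19583 kJ/s
ṁ = Q/Δh = 19583 / 1331.6 = 14.706 kg/s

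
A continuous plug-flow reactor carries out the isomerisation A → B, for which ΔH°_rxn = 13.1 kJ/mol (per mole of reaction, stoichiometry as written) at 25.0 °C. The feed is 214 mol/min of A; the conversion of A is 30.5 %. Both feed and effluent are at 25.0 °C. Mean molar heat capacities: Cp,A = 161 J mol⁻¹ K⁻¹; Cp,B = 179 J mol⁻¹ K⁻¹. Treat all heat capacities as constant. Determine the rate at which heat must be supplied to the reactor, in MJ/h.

Q_in = 51.3 MJ/h

Extent of reaction ξ = 0.305 × 214 = 65.27 mol/min
Reaction term: ξ·ΔH°_rxn = 65.27 × 13.1 = 855.04 kJ/min
Q = ΔH = 855.04 kJ/min = 14.251 kW
Heat supplied = 51.302 MJ/h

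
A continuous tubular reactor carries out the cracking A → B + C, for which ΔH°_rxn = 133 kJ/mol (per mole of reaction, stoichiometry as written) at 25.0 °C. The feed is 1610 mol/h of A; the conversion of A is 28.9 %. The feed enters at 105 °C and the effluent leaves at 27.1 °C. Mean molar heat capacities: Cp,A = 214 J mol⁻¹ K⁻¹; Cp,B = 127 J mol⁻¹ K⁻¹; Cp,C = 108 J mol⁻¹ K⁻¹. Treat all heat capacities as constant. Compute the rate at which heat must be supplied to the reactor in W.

Extent of reaction ξ = 0.289 × 1610 = 465.29 mol/h
Reaction term: ξ·ΔH°_rxn = 465.29 × 133 = 61884 kJ/h
Sensible, feed 105→25 °C: -27563 kJ/h
Outlet flows (mol/h): A 1144.7, B 465.29, C 465.29
Sensible, products 25→27.1 °C: 744.05 kJ/h
Q = ΔH = 35064 kJ/h = 9.7401 kW
Heat supplied = 9740.1 W

Q_in = 9740 W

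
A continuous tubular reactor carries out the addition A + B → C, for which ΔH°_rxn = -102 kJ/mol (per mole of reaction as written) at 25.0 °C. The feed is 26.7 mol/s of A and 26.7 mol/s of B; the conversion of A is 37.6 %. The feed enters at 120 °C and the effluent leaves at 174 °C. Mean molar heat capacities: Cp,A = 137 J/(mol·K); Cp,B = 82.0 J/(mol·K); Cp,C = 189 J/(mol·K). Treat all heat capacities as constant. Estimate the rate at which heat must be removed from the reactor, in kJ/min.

Extent of reaction ξ = 0.376 × 26.7 = 10.039 mol/s
Reaction term: ξ·ΔH°_rxn = 10.039 × -102 = -1024 kJ/s
Sensible, feed 120→25 °C: -555.49 kJ/s
Outlet flows (mol/s): A 16.661, B 16.661, C 10.039
Sensible, products 25→174 °C: 826.37 kJ/s
Q = ΔH = -753.12 kJ/s = -753.12 kW
Heat removed = 45187 kJ/min

Q_out = 45200 kJ/min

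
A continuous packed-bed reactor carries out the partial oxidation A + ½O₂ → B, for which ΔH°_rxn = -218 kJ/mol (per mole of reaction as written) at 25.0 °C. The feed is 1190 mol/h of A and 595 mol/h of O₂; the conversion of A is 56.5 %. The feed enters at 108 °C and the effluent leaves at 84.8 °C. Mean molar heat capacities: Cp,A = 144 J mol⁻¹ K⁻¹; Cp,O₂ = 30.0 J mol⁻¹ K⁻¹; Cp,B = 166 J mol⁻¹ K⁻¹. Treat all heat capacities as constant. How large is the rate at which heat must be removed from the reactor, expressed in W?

Q_out = 41900 W

Extent of reaction ξ = 0.565 × 1190 = 672.35 mol/h
Reaction term: ξ·ΔH°_rxn = 672.35 × -218 = -146570 kJ/h
Sensible, feed 108→25 °C: -15704 kJ/h
Outlet flows (mol/h): A 517.65, O₂ 258.83, B 672.35
Sensible, products 25→84.8 °C: 11596 kJ/h
Q = ΔH = -150680 kJ/h = -41.856 kW
Heat removed = 41856 W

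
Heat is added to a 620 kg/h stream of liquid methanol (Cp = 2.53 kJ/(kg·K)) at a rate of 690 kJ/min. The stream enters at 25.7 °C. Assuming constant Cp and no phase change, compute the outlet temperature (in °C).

T_out = 52.1 °C

Q = 690 kJ/min = 41400 kJ/h
ΔT = Q/(ṁ·Cp) = 41400/(620×2.53) = 26.393 K
T_out = 25.7 + 26.393 = 52.093 °C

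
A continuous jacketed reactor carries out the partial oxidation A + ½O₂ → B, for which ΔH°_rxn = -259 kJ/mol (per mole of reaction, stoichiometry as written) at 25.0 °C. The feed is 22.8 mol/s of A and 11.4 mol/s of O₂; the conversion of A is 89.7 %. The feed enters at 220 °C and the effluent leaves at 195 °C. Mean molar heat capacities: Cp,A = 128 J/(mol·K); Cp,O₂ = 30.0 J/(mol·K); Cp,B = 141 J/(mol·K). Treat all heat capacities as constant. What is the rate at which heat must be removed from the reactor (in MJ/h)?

Extent of reaction ξ = 0.897 × 22.8 = 20.452 mol/s
Reaction term: ξ·ΔH°_rxn = 20.452 × -259 = -5297 kJ/s
Sensible, feed 220→25 °C: -635.78 kJ/s
Outlet flows (mol/s): A 2.3484, O₂ 1.1742, B 20.452
Sensible, products 25→195 °C: 547.31 kJ/s
Q = ΔH = -5385.4 kJ/s = -5385.4 kW
Heat removed = 19388 MJ/h

Q_out = 19400 MJ/h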